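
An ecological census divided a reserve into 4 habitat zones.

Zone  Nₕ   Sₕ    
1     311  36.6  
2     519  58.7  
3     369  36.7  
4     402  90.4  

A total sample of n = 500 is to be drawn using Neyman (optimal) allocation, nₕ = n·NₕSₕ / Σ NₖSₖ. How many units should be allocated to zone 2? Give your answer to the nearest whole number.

166

1: NₕSₕ = 311·36.6 = 11382.6
2: NₕSₕ = 519·58.7 = 30465.3
3: NₕSₕ = 369·36.7 = 13542.3
4: NₕSₕ = 402·90.4 = 36340.8
Σ NₕSₕ = 91731.
n_2 = 500·30465.3/91731 = 166.058... → 166.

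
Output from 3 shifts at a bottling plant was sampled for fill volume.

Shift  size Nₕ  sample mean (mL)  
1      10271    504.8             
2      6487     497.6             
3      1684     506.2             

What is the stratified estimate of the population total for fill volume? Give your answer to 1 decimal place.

9265172.8

1: 10271·504.8 = 5184800.8
2: 6487·497.6 = 3227931.2
3: 1684·506.2 = 852440.8
τ̂ = Σ Nₕx̄ₕ = 9265172.8.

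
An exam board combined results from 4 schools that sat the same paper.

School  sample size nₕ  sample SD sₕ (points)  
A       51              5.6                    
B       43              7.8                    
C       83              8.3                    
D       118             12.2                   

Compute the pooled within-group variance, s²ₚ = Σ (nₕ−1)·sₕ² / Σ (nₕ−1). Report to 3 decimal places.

Degrees of freedom: 50 + 42 + 82 + 117 = 291.
Σ(nₕ−1)sₕ² = 50·31.36 + 42·60.84 + 82·68.89 + 117·148.84 = 27186.54.
s²ₚ = 27186.54 / 291 = 93.42454... → 93.425.

93.425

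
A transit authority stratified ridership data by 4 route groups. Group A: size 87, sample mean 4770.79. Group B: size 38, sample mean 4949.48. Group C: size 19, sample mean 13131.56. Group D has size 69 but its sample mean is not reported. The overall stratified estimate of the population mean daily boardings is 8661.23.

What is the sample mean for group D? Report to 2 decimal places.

14379.76

N = 87 + 38 + 19 + 69 = 213.
Overall total = μ·N = 8661.23·213 = 1844841.99.
Subtract the known strata: 87·4770.79 + 38·4949.48 + 19·13131.56 = 852638.61.
Remaining total for group D: 1844841.99 − 852638.61 = 992203.38.
Divide by its size: 992203.38 / 69 = 14379.7591... → 14379.76.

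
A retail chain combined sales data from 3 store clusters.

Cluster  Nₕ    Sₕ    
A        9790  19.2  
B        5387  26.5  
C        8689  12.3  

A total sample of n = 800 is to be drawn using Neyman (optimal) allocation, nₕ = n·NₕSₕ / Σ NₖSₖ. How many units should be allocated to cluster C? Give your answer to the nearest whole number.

195

A: NₕSₕ = 9790·19.2 = 187968
B: NₕSₕ = 5387·26.5 = 142755.5
C: NₕSₕ = 8689·12.3 = 106874.7
Σ NₕSₕ = 437598.2.
n_C = 800·106874.7/437598.2 = 195.384... → 195.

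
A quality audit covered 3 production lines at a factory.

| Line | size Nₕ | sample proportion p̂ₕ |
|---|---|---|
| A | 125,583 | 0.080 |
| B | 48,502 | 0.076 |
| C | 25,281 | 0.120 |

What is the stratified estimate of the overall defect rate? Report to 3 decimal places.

Wₕ = Nₕ/N with N = 199366: 0.6299, 0.2433, 0.1268.
p̂_st = 0.6299·0.080 + 0.2433·0.076 + 0.1268·0.120 ≈ 0.08410... → 0.084.

0.084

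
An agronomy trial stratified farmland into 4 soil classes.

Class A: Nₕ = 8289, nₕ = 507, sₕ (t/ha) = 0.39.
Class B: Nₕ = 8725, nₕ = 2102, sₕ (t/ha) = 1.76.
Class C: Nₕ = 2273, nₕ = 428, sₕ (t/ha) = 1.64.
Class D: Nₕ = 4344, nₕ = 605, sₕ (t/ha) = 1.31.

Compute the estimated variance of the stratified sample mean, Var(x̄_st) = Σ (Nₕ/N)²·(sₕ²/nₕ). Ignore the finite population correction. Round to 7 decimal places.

0.0003918

N = 23631. Term for each stratum: Wₕ²sₕ²/nₕ.
Var(x̄_st) = 0.0000369115 + 0.0002008905 + 0.0000581405 + 0.0000958523 = 0.0003917947 → 0.0003918.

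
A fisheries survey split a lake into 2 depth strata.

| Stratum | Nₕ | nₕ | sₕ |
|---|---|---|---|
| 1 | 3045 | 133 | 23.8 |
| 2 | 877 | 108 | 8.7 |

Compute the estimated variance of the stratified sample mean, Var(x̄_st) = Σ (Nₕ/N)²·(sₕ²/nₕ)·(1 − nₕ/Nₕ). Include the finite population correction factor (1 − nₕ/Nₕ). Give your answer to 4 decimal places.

2.4858

N = 3922; Wₕ = Nₕ/N.
stratum 1: (3045/3922)²·23.8²/133·(1 − 133/3045) = 2.4550806
stratum 2: (877/3922)²·8.7²/108·(1 − 108/877) = 0.0307274
Sum = 2.4858080 → 2.4858.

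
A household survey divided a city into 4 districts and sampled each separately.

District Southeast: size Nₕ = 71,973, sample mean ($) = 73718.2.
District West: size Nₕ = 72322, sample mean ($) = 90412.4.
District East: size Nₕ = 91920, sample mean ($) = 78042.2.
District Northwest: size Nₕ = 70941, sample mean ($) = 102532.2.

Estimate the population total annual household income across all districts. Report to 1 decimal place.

Southeast: 71973·73718.2 = 5305720008.6
West: 72322·90412.4 = 6538805592.8
East: 91920·78042.2 = 7173639024
Northwest: 70941·102532.2 = 7273736800.2
τ̂ = Σ Nₕx̄ₕ = 26291901425.6.

26291901425.6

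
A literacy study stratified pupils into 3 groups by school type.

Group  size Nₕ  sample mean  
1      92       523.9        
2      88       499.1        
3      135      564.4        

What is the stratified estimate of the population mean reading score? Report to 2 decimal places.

N = 92 + 88 + 135 = 315.
The stratified mean weights each stratum mean by its population share Nₕ/N.
Σ Nₕx̄ₕ = 92·523.9 + 88·499.1 + 135·564.4 = 48198.8 + 43920.8 + 76194 = 168313.6.
Divide by N: 168313.6 / 315 = 534.3289... → 534.33.

534.33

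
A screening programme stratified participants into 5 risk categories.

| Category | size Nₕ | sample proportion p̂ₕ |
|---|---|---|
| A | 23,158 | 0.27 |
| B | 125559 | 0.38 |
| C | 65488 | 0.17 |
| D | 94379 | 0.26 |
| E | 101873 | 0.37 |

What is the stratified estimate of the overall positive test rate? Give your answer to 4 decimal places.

0.3102

N = 23158 + 125559 + 65488 + 94379 + 101873 = 410457.
Overall proportion = Σ (Nₕ/N)·p̂ₕ.
Σ Nₕp̂ₕ = 6252.66 + 47712.42 + 11132.96 + 24538.54 + 37693.01 = 127329.59.
127329.59 / 410457 = 0.310214... → 0.3102.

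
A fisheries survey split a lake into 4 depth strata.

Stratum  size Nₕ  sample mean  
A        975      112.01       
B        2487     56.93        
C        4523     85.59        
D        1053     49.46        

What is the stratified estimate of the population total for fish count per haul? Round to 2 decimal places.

689999.61

Population total = Σ Nₕ·x̄ₕ (each stratum's size times its mean).
975·112.01 + 2487·56.93 + 4523·85.59 + 1053·49.46 = 109209.75 + 141584.91 + 387123.57 + 52081.38 = 689999.61.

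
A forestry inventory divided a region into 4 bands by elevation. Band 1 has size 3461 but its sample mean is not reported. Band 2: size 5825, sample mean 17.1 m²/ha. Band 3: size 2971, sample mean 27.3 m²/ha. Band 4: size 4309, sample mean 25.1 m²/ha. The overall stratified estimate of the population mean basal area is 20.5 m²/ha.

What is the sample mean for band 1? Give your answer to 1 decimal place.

Σ Nₕx̄ₕ = N·μ, so 3461·x̄_1 = 16566·20.5 − (5825·17.1 + 2971·27.3 + 4309·25.1).
= 339603 − 288871.7 = 50731.3.
x̄_1 = 50731.3 / 3461 = 14.658... → 14.7.

14.7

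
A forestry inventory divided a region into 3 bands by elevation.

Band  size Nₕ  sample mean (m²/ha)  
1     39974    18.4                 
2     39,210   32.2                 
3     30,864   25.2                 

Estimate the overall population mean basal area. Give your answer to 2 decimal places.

N = 39974 + 39210 + 30864 = 110048.
The stratified mean weights each stratum mean by its population share Nₕ/N.
Σ Nₕx̄ₕ = 39974·18.4 + 39210·32.2 + 30864·25.2 = 735521.6 + 1262562 + 777772.8 = 2775856.4.
Divide by N: 2775856.4 / 110048 = 25.2241... → 25.22.

25.22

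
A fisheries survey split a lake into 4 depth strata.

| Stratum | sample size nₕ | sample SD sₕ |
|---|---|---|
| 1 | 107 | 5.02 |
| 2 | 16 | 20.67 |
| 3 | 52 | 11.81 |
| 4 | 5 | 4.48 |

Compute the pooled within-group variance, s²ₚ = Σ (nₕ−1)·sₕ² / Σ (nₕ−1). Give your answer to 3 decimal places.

92.463

1: (107−1)·5.02² = 106·25.2004 = 2671.2424
2: (16−1)·20.67² = 15·427.2489 = 6408.7335
3: (52−1)·11.81² = 51·139.4761 = 7113.2811
4: (5−1)·4.48² = 4·20.0704 = 80.2816
Numerator = 16273.5386; denominator = Σ(nₕ−1) = 176.
s²ₚ = 16273.5386/176 = 92.46329... → 92.463.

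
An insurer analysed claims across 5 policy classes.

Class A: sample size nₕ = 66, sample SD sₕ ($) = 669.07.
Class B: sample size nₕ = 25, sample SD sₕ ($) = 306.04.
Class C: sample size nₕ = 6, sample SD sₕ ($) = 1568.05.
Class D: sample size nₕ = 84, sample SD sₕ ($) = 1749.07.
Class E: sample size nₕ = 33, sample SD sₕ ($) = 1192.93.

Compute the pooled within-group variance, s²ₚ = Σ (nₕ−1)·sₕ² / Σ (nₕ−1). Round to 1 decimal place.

1641604.5

A: (66−1)·669.07² = 65·447654.6649 = 29097553.2185
B: (25−1)·306.04² = 24·93660.4816 = 2247851.5584
C: (6−1)·1568.05² = 5·2458780.8025 = 12293904.0125
D: (84−1)·1749.07² = 83·3059245.8649 = 253917406.7867
E: (33−1)·1192.93² = 32·1423081.9849 = 45538623.5168
Numerator = 343095339.0929; denominator = Σ(nₕ−1) = 209.
s²ₚ = 343095339.0929/209 = 1641604.493... → 1641604.5.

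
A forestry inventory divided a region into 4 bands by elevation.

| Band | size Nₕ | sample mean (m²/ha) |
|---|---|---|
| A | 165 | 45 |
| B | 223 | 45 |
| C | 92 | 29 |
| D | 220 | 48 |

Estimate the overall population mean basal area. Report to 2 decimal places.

43.84

N = 165 + 223 + 92 + 220 = 700.
The stratified mean weights each stratum mean by its population share Nₕ/N.
Σ Nₕx̄ₕ = 165·45 + 223·45 + 92·29 + 220·48 = 7425 + 10035 + 2668 + 10560 = 30688.
Divide by N: 30688 / 700 = 43.84 → 43.84.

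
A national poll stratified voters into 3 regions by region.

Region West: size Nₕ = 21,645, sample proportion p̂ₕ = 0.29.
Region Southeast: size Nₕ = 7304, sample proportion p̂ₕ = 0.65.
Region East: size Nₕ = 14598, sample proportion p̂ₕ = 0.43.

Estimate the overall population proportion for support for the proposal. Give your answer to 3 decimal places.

0.397

Wₕ = Nₕ/N with N = 43547: 0.4970, 0.1677, 0.3352.
p̂_st = 0.4970·0.29 + 0.1677·0.65 + 0.3352·0.43 ≈ 0.39731... → 0.397.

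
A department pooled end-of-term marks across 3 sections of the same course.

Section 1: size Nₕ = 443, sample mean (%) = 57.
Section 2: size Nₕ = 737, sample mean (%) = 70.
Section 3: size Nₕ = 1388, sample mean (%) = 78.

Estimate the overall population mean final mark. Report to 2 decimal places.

N = 2568; weights Wₕ = Nₕ/N = (0.1725, 0.2870, 0.5405).
x̄_st = Σ Wₕ·x̄ₕ = 0.1725·57 + 0.2870·70 + 0.5405·78 ≈ 72.0814...
→ 72.08.

72.08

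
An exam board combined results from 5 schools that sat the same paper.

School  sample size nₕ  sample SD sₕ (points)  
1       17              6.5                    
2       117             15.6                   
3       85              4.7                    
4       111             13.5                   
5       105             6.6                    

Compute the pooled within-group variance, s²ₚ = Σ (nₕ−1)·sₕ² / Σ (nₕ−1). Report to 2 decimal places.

1: (17−1)·6.5² = 16·42.25 = 676
2: (117−1)·15.6² = 116·243.36 = 28229.76
3: (85−1)·4.7² = 84·22.09 = 1855.56
4: (111−1)·13.5² = 110·182.25 = 20047.5
5: (105−1)·6.6² = 104·43.56 = 4530.24
Numerator = 55339.06; denominator = Σ(nₕ−1) = 430.
s²ₚ = 55339.06/430 = 128.6955... → 128.70.

128.70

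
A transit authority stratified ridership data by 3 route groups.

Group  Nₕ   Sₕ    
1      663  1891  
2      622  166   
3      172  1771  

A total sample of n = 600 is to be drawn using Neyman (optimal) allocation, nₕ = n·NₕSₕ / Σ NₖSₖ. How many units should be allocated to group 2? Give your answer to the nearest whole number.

37

Σ NₕSₕ = 663·1891 + 622·166 + 172·1771 = 1661597.
Share for 2: 103252/1661597 = 0.06214.
n_2 = 600 × 0.06214 = 37.284... → 37.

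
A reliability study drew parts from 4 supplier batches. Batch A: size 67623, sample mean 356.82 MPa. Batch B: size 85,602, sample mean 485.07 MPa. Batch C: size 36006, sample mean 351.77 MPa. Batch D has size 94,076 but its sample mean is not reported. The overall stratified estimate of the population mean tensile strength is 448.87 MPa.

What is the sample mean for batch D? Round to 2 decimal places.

N = 67623 + 85602 + 36006 + 94076 = 283307.
Overall total = μ·N = 448.87·283307 = 127168013.09.
Subtract the known strata: 67623·356.82 + 85602·485.07 + 36006·351.77 = 78318031.62.
Remaining total for batch D: 127168013.09 − 78318031.62 = 48849981.47.
Divide by its size: 48849981.47 / 94076 = 519.2608... → 519.26.

519.26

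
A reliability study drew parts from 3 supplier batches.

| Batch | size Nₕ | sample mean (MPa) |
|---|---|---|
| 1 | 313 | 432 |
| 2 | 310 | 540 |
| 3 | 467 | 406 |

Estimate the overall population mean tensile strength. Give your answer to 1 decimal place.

N = 1090; weights Wₕ = Nₕ/N = (0.2872, 0.2844, 0.4284).
x̄_st = Σ Wₕ·x̄ₕ = 0.2872·432 + 0.2844·540 + 0.4284·406 ≈ 451.576...
→ 451.6.

451.6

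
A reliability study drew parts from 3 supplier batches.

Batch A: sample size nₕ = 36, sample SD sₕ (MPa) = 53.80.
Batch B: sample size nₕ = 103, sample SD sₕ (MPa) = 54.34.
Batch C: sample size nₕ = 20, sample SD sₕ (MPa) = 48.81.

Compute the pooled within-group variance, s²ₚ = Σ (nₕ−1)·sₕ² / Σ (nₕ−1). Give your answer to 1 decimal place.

Degrees of freedom: 35 + 102 + 19 = 156.
Σ(nₕ−1)sₕ² = 35·2894.44 + 102·2952.8356 + 19·2382.4161 = 447760.5371.
s²ₚ = 447760.5371 / 156 = 2870.260... → 2870.3.

2870.3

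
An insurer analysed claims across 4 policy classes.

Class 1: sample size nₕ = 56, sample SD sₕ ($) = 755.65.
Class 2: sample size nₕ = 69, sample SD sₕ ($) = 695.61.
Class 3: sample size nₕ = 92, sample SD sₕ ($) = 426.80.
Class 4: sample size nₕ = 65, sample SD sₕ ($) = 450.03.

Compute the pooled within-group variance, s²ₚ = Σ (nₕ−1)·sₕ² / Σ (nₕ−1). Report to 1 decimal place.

337578.7

Degrees of freedom: 55 + 68 + 91 + 64 = 278.
Σ(nₕ−1)sₕ² = 55·571006.9225 + 68·483873.2721 + 91·182158.24 + 64·202527.0009 = 93846891.1379.
s²ₚ = 93846891.1379 / 278 = 337578.745... → 337578.7.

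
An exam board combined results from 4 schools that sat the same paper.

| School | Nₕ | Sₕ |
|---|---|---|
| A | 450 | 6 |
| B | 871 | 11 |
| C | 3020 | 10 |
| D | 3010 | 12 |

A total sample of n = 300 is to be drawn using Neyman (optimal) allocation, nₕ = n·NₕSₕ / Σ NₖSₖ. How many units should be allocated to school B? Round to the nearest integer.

37

A: NₕSₕ = 450·6 = 2700
B: NₕSₕ = 871·11 = 9581
C: NₕSₕ = 3020·10 = 30200
D: NₕSₕ = 3010·12 = 36120
Σ NₕSₕ = 78601.
n_B = 300·9581/78601 = 36.568... → 37.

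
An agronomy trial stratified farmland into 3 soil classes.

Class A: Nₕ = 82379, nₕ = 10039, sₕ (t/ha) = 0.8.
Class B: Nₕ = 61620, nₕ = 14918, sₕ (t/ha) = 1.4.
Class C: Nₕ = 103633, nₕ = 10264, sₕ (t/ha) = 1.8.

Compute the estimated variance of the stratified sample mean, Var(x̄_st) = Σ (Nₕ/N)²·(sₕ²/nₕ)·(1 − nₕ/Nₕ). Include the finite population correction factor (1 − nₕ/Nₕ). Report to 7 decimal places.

0.0000622

N = 247632; Wₕ = Nₕ/N.
class A: (82379/247632)²·0.8²/10039·(1 − 10039/82379) = 0.0000061954
class B: (61620/247632)²·1.4²/14918·(1 − 14918/61620) = 0.0000061658
class C: (103633/247632)²·1.8²/10264·(1 − 10264/103633) = 0.0000498099
Sum = 0.0000621711 → 0.0000622.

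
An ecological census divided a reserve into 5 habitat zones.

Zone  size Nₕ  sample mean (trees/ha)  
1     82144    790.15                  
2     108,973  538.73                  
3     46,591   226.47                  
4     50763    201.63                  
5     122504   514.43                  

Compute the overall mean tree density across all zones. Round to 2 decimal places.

504.70

N = 82144 + 108973 + 46591 + 50763 + 122504 = 410975.
Weight each subgroup mean by Nₕ/N and sum.
Σ Nₕx̄ₕ = 82144·790.15 + 108973·538.73 + 46591·226.47 + 50763·201.63 + 122504·514.43 = 64906081.6 + 58707024.29 + 10551463.77 + 10235343.69 + 63019732.72 = 207419646.07.
Divide by N: 207419646.07 / 410975 = 504.7014... → 504.70.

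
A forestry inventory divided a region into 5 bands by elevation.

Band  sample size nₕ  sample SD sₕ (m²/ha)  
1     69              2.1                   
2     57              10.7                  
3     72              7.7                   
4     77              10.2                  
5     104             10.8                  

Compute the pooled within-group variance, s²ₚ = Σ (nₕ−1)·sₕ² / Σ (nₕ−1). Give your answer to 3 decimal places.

82.465

1: (69−1)·2.1² = 68·4.41 = 299.88
2: (57−1)·10.7² = 56·114.49 = 6411.44
3: (72−1)·7.7² = 71·59.29 = 4209.59
4: (77−1)·10.2² = 76·104.04 = 7907.04
5: (104−1)·10.8² = 103·116.64 = 12013.92
Numerator = 30841.87; denominator = Σ(nₕ−1) = 374.
s²ₚ = 30841.87/374 = 82.46489... → 82.465.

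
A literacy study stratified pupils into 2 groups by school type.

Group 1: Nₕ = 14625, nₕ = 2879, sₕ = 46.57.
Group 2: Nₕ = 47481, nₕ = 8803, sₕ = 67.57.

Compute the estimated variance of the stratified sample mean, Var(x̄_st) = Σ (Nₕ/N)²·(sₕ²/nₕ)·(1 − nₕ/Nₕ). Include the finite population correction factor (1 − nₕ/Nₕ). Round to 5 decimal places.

N = 62106. Term for each stratum: Wₕ²sₕ²/nₕ·(1−nₕ/Nₕ).
Var(x̄_st) = 0.03354977 + 0.24694139 = 0.28049116 → 0.28049.

0.28049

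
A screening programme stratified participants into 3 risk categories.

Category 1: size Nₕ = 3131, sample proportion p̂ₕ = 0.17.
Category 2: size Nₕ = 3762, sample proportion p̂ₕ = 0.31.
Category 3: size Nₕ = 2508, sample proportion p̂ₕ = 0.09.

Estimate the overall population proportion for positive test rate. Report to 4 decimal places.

N = 3131 + 3762 + 2508 = 9401.
Overall proportion = Σ (Nₕ/N)·p̂ₕ.
Σ Nₕp̂ₕ = 532.27 + 1166.22 + 225.72 = 1924.21.
1924.21 / 9401 = 0.204681... → 0.2047.

0.2047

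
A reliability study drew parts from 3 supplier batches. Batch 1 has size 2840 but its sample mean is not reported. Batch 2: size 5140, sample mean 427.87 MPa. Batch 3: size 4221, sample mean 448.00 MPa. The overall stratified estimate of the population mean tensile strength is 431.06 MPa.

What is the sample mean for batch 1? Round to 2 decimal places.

411.66

Σ Nₕx̄ₕ = N·μ, so 2840·x̄_1 = 12201·431.06 − (5140·427.87 + 4221·448.00).
= 5259363.06 − 4090259.8 = 1169103.26.
x̄_1 = 1169103.26 / 2840 = 411.6561... → 411.66.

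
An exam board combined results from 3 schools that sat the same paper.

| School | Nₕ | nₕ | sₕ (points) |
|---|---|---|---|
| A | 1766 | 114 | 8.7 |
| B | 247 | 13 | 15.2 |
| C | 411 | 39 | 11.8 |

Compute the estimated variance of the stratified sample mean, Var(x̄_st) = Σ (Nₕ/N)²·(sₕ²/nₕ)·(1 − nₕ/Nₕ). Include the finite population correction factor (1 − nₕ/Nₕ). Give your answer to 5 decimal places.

N = 2424; Wₕ = Nₕ/N.
school A: (1766/2424)²·8.7²/114·(1 − 114/1766) = 0.32966221
school B: (247/2424)²·15.2²/13·(1 − 13/247) = 0.17482012
school C: (411/2424)²·11.8²/39·(1 − 39/411) = 0.09290069
Sum = 0.59738301 → 0.59738.

0.59738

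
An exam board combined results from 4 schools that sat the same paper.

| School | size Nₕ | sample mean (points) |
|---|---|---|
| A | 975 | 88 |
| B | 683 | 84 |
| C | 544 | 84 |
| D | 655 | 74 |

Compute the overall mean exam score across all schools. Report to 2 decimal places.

83.07

N = 2857; weights Wₕ = Nₕ/N = (0.3413, 0.2391, 0.1904, 0.2293).
x̄_st = Σ Wₕ·x̄ₕ = 0.3413·88 + 0.2391·84 + 0.1904·84 + 0.2293·74 ≈ 83.0725...
→ 83.07.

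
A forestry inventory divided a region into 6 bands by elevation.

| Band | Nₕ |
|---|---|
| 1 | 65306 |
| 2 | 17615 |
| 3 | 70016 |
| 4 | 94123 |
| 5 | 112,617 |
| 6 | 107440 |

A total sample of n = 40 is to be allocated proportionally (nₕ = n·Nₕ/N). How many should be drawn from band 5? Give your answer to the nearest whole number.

10

N = 65306 + 17615 + 70016 + 94123 + 112617 + 107440 = 467117.
n_5 = 40·112617/467117 = 9.644... → 10.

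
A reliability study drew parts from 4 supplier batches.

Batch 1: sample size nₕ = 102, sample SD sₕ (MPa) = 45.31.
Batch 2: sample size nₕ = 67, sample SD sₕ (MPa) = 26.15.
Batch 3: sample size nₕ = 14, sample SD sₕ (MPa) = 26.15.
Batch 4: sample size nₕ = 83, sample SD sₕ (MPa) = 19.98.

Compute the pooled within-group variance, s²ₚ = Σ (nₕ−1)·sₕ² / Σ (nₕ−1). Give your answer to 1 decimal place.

1122.6

1: (102−1)·45.31² = 101·2052.9961 = 207352.6061
2: (67−1)·26.15² = 66·683.8225 = 45132.285
3: (14−1)·26.15² = 13·683.8225 = 8889.6925
4: (83−1)·19.98² = 82·399.2004 = 32734.4328
Numerator = 294109.0164; denominator = Σ(nₕ−1) = 262.
s²ₚ = 294109.0164/262 = 1122.553... → 1122.6.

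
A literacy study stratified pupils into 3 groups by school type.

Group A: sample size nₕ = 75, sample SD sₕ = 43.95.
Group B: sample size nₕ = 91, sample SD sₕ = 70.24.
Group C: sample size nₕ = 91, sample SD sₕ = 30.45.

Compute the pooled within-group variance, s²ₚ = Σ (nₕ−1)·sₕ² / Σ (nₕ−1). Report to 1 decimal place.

2639.4

Degrees of freedom: 74 + 90 + 90 = 254.
Σ(nₕ−1)sₕ² = 74·1931.6025 + 90·4933.6576 + 90·927.2025 = 670415.994.
s²ₚ = 670415.994 / 254 = 2639.433... → 2639.4.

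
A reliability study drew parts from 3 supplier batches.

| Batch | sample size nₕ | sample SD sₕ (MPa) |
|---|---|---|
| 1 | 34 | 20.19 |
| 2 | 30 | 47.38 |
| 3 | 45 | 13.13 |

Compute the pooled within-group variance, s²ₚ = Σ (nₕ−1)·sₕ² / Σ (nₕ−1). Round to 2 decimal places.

1: (34−1)·20.19² = 33·407.6361 = 13451.9913
2: (30−1)·47.38² = 29·2244.8644 = 65101.0676
3: (45−1)·13.13² = 44·172.3969 = 7585.4636
Numerator = 86138.5225; denominator = Σ(nₕ−1) = 106.
s²ₚ = 86138.5225/106 = 812.6276... → 812.63.

812.63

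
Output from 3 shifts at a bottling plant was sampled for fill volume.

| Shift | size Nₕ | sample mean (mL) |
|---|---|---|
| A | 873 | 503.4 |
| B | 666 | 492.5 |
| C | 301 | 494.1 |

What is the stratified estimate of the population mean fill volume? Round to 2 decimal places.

N = 1840; weights Wₕ = Nₕ/N = (0.4745, 0.3620, 0.1636).
x̄_st = Σ Wₕ·x̄ₕ = 0.4745·503.4 + 0.3620·492.5 + 0.1636·494.1 ≈ 497.9333...
→ 497.93.

497.93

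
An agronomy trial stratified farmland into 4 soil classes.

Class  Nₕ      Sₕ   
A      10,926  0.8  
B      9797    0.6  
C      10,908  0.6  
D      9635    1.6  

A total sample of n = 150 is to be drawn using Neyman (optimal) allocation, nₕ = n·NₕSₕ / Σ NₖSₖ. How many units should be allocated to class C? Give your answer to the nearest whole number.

27

Σ NₕSₕ = 10926·0.8 + 9797·0.6 + 10908·0.6 + 9635·1.6 = 36579.8.
Share for C: 6544.8/36579.8 = 0.17892.
n_C = 150 × 0.17892 = 26.838... → 27.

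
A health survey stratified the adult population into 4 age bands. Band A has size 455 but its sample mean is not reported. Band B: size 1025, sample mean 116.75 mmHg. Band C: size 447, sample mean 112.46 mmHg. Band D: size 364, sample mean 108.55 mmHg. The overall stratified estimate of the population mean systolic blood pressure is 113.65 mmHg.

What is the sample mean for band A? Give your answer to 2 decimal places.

111.92

N = 455 + 1025 + 447 + 364 = 2291.
Overall total = μ·N = 113.65·2291 = 260372.15.
Subtract the known strata: 1025·116.75 + 447·112.46 + 364·108.55 = 209450.57.
Remaining total for band A: 260372.15 − 209450.57 = 50921.58.
Divide by its size: 50921.58 / 455 = 111.9156... → 111.92.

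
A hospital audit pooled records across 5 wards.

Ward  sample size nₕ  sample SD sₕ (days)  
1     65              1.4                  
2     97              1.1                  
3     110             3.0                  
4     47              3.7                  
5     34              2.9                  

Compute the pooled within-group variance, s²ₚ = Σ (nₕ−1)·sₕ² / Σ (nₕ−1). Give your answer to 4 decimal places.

1: (65−1)·1.4² = 64·1.96 = 125.44
2: (97−1)·1.1² = 96·1.21 = 116.16
3: (110−1)·3.0² = 109·9 = 981
4: (47−1)·3.7² = 46·13.69 = 629.74
5: (34−1)·2.9² = 33·8.41 = 277.53
Numerator = 2129.87; denominator = Σ(nₕ−1) = 348.
s²ₚ = 2129.87/348 = 6.120316... → 6.1203.

6.1203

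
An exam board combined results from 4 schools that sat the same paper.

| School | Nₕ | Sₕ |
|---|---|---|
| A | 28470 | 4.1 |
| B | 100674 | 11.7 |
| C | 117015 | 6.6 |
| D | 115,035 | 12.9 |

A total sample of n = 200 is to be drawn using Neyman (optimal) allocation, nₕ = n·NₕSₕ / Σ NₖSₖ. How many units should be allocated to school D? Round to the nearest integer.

Σ NₕSₕ = 28470·4.1 + 100674·11.7 + 117015·6.6 + 115035·12.9 = 3550863.3.
Share for D: 1483951.5/3550863.3 = 0.41791.
n_D = 200 × 0.41791 = 83.583... → 84.

84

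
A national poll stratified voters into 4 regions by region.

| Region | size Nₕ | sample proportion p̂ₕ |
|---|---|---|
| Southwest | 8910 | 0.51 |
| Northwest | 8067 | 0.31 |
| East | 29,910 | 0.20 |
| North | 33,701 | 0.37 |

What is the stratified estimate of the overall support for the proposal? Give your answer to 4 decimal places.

N = 8910 + 8067 + 29910 + 33701 = 80588.
Overall proportion = Σ (Nₕ/N)·p̂ₕ.
Σ Nₕp̂ₕ = 4544.1 + 2500.77 + 5982 + 12469.37 = 25496.24.
25496.24 / 80588 = 0.316378... → 0.3164.

0.3164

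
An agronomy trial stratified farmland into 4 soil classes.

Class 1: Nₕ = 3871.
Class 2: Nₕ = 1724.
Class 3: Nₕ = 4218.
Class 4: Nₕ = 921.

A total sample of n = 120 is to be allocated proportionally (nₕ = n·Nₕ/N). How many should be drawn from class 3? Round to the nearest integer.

N = 3871 + 1724 + 4218 + 921 = 10734.
n_3 = 120·4218/10734 = 47.155... → 47.

47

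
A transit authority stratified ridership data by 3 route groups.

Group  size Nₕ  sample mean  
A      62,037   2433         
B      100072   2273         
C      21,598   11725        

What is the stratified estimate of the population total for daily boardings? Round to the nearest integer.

631636227

A: 62037·2433 = 150936021
B: 100072·2273 = 227463656
C: 21598·11725 = 253236550
τ̂ = Σ Nₕx̄ₕ = 631636227.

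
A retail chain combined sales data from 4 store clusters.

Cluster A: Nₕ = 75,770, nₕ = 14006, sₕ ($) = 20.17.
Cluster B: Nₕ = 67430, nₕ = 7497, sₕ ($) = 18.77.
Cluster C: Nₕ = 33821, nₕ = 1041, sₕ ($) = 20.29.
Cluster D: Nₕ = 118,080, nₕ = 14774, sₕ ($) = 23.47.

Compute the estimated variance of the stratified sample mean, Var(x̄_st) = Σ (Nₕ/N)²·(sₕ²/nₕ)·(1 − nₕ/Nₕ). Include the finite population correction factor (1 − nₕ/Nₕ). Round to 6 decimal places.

0.013999

N = 295101. Term for each stratum: Wₕ²sₕ²/nₕ·(1−nₕ/Nₕ).
Var(x̄_st) = 0.001560950 + 0.002180815 + 0.005034628 + 0.005222622 = 0.013999016 → 0.013999.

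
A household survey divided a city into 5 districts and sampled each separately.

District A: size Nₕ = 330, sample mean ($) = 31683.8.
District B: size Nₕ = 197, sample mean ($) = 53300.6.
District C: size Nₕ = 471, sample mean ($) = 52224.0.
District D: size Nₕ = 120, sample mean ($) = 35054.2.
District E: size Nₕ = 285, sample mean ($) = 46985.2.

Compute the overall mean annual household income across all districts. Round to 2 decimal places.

N = 1403; weights Wₕ = Nₕ/N = (0.2352, 0.1404, 0.3357, 0.0855, 0.2031).
x̄_st = Σ Wₕ·x̄ₕ = 0.2352·31683.8 + 0.1404·53300.6 + 0.3357·52224.0 + 0.0855·35054.2 + 0.2031·46985.2 ≈ 45011.1634...
→ 45011.16.

45011.16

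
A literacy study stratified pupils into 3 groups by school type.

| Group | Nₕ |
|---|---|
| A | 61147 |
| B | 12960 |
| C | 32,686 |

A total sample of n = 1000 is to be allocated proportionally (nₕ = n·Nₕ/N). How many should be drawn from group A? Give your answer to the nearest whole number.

573

Share of group A = 61147/106793 = 0.57257.
Allocate 1000 × 0.57257 = 572.575... → 573.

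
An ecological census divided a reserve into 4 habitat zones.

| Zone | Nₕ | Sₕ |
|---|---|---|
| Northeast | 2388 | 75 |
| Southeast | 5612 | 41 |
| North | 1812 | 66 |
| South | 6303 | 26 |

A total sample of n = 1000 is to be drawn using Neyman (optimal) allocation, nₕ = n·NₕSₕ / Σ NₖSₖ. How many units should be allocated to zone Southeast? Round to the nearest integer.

Northeast: NₕSₕ = 2388·75 = 179100
Southeast: NₕSₕ = 5612·41 = 230092
North: NₕSₕ = 1812·66 = 119592
South: NₕSₕ = 6303·26 = 163878
Σ NₕSₕ = 692662.
n_Southeast = 1000·230092/692662 = 332.185... → 332.

332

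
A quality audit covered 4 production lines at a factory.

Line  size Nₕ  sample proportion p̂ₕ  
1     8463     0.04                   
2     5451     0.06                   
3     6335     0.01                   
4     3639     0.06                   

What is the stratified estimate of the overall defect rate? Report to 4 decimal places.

N = 8463 + 5451 + 6335 + 3639 = 23888.
Overall proportion = Σ (Nₕ/N)·p̂ₕ.
Σ Nₕp̂ₕ = 338.52 + 327.06 + 63.35 + 218.34 = 947.27.
947.27 / 23888 = 0.039655... → 0.0397.

0.0397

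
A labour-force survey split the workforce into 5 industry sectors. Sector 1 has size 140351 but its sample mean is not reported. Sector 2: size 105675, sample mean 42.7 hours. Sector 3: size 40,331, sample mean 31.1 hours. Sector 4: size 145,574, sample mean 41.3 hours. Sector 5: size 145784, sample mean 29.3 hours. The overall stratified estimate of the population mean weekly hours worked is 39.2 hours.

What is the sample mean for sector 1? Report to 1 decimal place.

47.0

Σ Nₕx̄ₕ = N·μ, so 140351·x̄_1 = 577715·39.2 − (105675·42.7 + 40331·31.1 + 145574·41.3 + 145784·29.3).
= 22646428 − 16050294 = 6596134.
x̄_1 = 6596134 / 140351 = 46.997... → 47.0.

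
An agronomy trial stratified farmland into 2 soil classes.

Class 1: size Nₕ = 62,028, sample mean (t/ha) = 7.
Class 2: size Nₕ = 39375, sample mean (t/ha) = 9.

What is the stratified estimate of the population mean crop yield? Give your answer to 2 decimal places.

x̄_st = (Σ Nₕx̄ₕ) / (Σ Nₕ) = (62028·7 + 39375·9) / 101403
= 788571 / 101403 = 7.7766... → 7.78.

7.78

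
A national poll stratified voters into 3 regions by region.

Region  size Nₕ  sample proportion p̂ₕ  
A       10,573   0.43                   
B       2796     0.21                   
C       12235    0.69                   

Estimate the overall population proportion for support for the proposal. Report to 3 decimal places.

Wₕ = Nₕ/N with N = 25604: 0.4129, 0.1092, 0.4779.
p̂_st = 0.4129·0.43 + 0.1092·0.21 + 0.4779·0.69 ≈ 0.53022... → 0.530.

0.530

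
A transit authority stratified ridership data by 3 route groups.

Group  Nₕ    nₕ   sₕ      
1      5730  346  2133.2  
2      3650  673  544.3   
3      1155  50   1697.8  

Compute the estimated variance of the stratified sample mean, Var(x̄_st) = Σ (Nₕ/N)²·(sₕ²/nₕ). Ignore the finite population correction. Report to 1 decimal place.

N = 10535; Wₕ = Nₕ/N.
group 1: (5730/10535)²·2133.2²/346 = 3890.6953
group 2: (3650/10535)²·544.3²/673 = 52.8419
group 3: (1155/10535)²·1697.8²/50 = 692.9437
Sum = 4636.4808 → 4636.5.

4636.5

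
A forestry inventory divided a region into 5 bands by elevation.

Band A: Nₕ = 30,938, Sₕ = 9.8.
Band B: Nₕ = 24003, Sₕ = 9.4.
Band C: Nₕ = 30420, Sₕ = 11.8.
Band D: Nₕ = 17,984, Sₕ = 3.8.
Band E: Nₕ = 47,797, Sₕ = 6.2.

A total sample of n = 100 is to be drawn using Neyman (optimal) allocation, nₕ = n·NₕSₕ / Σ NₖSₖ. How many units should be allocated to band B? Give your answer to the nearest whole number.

Σ NₕSₕ = 30938·9.8 + 24003·9.4 + 30420·11.8 + 17984·3.8 + 47797·6.2 = 1252457.2.
Share for B: 225628.2/1252457.2 = 0.18015.
n_B = 100 × 0.18015 = 18.015... → 18.

18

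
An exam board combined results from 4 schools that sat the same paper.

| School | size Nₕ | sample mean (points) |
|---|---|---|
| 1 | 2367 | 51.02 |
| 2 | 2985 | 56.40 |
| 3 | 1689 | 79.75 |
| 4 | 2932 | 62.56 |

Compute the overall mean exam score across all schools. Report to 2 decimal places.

x̄_st = (Σ Nₕx̄ₕ) / (Σ Nₕ) = (2367·51.02 + 2985·56.40 + 1689·79.75 + 2932·62.56) / 9973
= 607242.01 / 9973 = 60.8886... → 60.89.

60.89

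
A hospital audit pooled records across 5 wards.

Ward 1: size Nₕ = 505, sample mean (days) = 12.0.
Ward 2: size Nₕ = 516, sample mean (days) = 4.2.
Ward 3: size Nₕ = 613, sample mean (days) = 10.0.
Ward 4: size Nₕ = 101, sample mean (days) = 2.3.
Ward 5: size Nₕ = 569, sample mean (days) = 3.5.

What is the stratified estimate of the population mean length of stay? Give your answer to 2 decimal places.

x̄_st = (Σ Nₕx̄ₕ) / (Σ Nₕ) = (505·12.0 + 516·4.2 + 613·10.0 + 101·2.3 + 569·3.5) / 2304
= 16581 / 2304 = 7.1966... → 7.20.

7.20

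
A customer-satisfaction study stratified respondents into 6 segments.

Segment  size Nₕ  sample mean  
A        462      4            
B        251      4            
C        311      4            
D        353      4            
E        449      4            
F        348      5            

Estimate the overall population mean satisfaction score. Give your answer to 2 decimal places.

N = 462 + 251 + 311 + 353 + 449 + 348 = 2174.
Weight each subgroup mean by Nₕ/N and sum.
Σ Nₕx̄ₕ = 462·4 + 251·4 + 311·4 + 353·4 + 449·4 + 348·5 = 1848 + 1004 + 1244 + 1412 + 1796 + 1740 = 9044.
Divide by N: 9044 / 2174 = 4.1601... → 4.16.

4.16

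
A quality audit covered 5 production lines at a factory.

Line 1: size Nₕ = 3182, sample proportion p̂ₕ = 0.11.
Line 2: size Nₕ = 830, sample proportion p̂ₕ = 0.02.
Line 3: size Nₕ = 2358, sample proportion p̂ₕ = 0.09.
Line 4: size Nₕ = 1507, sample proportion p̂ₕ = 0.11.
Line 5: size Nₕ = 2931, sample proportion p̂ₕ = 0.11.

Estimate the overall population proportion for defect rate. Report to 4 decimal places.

Wₕ = Nₕ/N with N = 10808: 0.2944, 0.0768, 0.2182, 0.1394, 0.2712.
p̂_st = 0.2944·0.11 + 0.0768·0.02 + 0.2182·0.09 + 0.1394·0.11 + 0.2712·0.11 ≈ 0.098725... → 0.0987.

0.0987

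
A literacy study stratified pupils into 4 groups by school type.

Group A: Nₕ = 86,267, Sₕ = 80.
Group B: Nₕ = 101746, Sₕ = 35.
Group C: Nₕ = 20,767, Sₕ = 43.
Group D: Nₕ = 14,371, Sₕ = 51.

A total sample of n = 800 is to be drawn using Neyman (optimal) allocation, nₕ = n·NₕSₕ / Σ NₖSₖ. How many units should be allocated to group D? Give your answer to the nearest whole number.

A: NₕSₕ = 86267·80 = 6901360
B: NₕSₕ = 101746·35 = 3561110
C: NₕSₕ = 20767·43 = 892981
D: NₕSₕ = 14371·51 = 732921
Σ NₕSₕ = 12088372.
n_D = 800·732921/12088372 = 48.504... → 49.

49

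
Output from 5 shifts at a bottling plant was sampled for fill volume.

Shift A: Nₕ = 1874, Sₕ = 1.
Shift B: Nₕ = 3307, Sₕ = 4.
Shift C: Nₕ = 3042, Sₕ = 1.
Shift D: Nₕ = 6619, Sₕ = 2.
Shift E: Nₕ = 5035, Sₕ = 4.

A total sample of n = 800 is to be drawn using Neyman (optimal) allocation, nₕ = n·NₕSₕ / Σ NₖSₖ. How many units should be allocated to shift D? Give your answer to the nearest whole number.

A: NₕSₕ = 1874·1 = 1874
B: NₕSₕ = 3307·4 = 13228
C: NₕSₕ = 3042·1 = 3042
D: NₕSₕ = 6619·2 = 13238
E: NₕSₕ = 5035·4 = 20140
Σ NₕSₕ = 51522.
n_D = 800·13238/51522 = 205.551... → 206.

206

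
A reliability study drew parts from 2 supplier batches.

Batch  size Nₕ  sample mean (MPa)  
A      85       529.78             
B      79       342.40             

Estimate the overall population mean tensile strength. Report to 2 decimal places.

439.52

N = 164; weights Wₕ = Nₕ/N = (0.5183, 0.4817).
x̄_st = Σ Wₕ·x̄ₕ = 0.5183·529.78 + 0.4817·342.40 ≈ 439.5177...
→ 439.52.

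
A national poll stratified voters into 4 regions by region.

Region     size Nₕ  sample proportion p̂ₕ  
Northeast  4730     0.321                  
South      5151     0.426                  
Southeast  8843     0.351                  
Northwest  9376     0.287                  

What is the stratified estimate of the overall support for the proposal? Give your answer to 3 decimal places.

Wₕ = Nₕ/N with N = 28100: 0.1683, 0.1833, 0.3147, 0.3337.
p̂_st = 0.1683·0.321 + 0.1833·0.426 + 0.3147·0.351 + 0.3337·0.287 ≈ 0.33834... → 0.338.

0.338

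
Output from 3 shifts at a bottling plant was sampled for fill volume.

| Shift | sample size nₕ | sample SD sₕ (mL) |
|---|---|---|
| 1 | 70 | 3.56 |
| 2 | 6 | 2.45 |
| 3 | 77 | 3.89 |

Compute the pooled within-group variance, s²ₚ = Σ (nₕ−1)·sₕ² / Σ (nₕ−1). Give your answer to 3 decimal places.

13.697

Degrees of freedom: 69 + 5 + 76 = 150.
Σ(nₕ−1)sₕ² = 69·12.6736 + 5·6.0025 + 76·15.1321 = 2054.5305.
s²ₚ = 2054.5305 / 150 = 13.69687 → 13.697.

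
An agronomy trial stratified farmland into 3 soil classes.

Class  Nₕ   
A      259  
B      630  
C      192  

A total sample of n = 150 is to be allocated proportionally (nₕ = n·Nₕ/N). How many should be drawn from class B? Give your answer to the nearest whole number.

87

N = 259 + 630 + 192 = 1081.
n_B = 150·630/1081 = 87.419... → 87.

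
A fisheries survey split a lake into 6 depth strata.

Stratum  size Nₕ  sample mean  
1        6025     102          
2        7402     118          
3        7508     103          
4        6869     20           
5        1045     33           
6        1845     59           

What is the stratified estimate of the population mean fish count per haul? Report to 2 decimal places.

N = 6025 + 7402 + 7508 + 6869 + 1045 + 1845 = 30694.
The stratified mean weights each stratum mean by its population share Nₕ/N.
Σ Nₕx̄ₕ = 6025·102 + 7402·118 + 7508·103 + 6869·20 + 1045·33 + 1845·59 = 614550 + 873436 + 773324 + 137380 + 34485 + 108855 = 2542030.
Divide by N: 2542030 / 30694 = 82.8185... → 82.82.

82.82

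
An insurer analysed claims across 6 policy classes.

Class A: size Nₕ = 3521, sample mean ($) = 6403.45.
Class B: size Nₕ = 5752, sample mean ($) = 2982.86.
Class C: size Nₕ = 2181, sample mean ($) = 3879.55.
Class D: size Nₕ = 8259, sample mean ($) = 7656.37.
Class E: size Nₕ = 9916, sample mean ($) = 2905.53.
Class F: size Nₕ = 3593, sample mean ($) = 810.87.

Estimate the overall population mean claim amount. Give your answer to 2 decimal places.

4308.11

N = 3521 + 5752 + 2181 + 8259 + 9916 + 3593 = 33222.
Overall mean = Σ (Nₕ/N)·x̄ₕ — weight by population share, not a simple average.
Σ Nₕx̄ₕ = 3521·6403.45 + 5752·2982.86 + 2181·3879.55 + 8259·7656.37 + 9916·2905.53 + 3593·810.87 = 22546547.45 + 17157410.72 + 8461298.55 + 63233959.83 + 28811235.48 + 2913455.91 = 143123907.94.
Divide by N: 143123907.94 / 33222 = 4308.1063... → 4308.11.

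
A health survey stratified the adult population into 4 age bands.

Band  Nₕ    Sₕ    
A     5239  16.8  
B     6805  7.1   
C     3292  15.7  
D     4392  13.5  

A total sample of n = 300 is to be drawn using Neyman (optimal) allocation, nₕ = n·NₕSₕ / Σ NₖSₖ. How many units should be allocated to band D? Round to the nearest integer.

A: NₕSₕ = 5239·16.8 = 88015.2
B: NₕSₕ = 6805·7.1 = 48315.5
C: NₕSₕ = 3292·15.7 = 51684.4
D: NₕSₕ = 4392·13.5 = 59292
Σ NₕSₕ = 247307.1.
n_D = 300·59292/247307.1 = 71.925... → 72.

72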